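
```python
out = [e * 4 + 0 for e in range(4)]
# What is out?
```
Trace:
  e=0
  e=1
  e=2
  e=3
  out=[0, 4, 8, 12]

Final answer: [0, 4, 8, 12]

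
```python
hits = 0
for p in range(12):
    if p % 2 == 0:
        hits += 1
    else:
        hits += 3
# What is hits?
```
Trace:
  hits=0
  hits=1, p=0
  hits=4, p=1
  hits=5, p=2
  hits=8, p=3
  hits=9, p=4
  hits=12, p=5
  hits=13, p=6
  hits=16, p=7
  hits=17, p=8
  hits=20, p=9
  hits=21, p=10
  hits=24, p=11

Final answer: 24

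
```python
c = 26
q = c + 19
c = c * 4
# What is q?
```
Trace:
  c=26
  c=26, q=45
  c=104, q=45

Final answer: 45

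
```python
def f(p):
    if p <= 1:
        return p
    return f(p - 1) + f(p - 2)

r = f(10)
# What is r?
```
Call trace (a repeated sub-call is expanded the first time; later identical calls just restate its return value):
f(p=10)
  f(p=9)
    f(p=8)
      f(p=7)
        f(p=6)
          f(p=5)
            f(p=4)
              f(p=3)
                f(p=2)
                  f(p=1)
                  -> return 1
                  f(p=0)
                  -> return 0
                -> return 1
                f(p=1)
                -> return 1
              -> return 2
              f(p=2) -> return 1  (same call as traced above)
            -> return 3
            f(p=3) -> return 2  (same call as traced above)
          -> return 5
          f(p=4) -> return 3  (same call as traced above)
        -> return 8
        f(p=5) -> return 5  (same call as traced above)
      -> return 13
      f(p=6) -> return 8  (same call as traced above)
    -> return 21
    f(p=7) -> return 13  (same call as traced above)
  -> return 34
  f(p=8) -> return 21  (same call as traced above)
-> return 55

Final answer: 55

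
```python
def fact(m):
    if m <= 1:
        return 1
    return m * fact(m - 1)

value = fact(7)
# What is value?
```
Call trace:
fact(m=7)
  fact(m=6)
    fact(m=5)
      fact(m=4)
        fact(m=3)
          fact(m=2)
            fact(m=1)
            -> return 1
          -> return 2
        -> return 6
      -> return 24
    -> return 120
  -> return 720
-> return 5040

Final answer: 5040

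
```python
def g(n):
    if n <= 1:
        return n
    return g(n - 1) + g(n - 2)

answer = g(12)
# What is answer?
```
Call trace (a repeated sub-call is expanded the first time; later identical calls just restate its return value):
g(n=12)
  g(n=11)
    g(n=10)
      g(n=9)
        g(n=8)
          g(n=7)
            g(n=6)
              g(n=5)
                g(n=4)
                  g(n=3)
                    g(n=2)
                      g(n=1)
                      -> return 1
                      g(n=0)
                      -> return 0
                    -> return 1
                    g(n=1)
                    -> return 1
                  -> return 2
                  g(n=2) -> return 1  (same call as traced above)
                -> return 3
                g(n=3) -> return 2  (same call as traced above)
              -> return 5
              g(n=4) -> return 3  (same call as traced above)
            -> return 8
            g(n=5) -> return 5  (same call as traced above)
          -> return 13
          g(n=6) -> return 8  (same call as traced above)
        -> return 21
        g(n=7) -> return 13  (same call as traced above)
      -> return 34
      g(n=8) -> return 21  (same call as traced above)
    -> return 55
    g(n=9) -> return 34  (same call as traced above)
  -> return 89
  g(n=10) -> return 55  (same call as traced above)
-> return 144

Final answer: 144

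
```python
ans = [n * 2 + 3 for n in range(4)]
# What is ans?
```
Trace:
  n=0
  n=1
  n=2
  n=3
  ans=[3, 5, 7, 9]

Final answer: [3, 5, 7, 9]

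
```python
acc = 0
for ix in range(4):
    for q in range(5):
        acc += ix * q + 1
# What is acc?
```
Trace:
  acc=0
  acc=1, ix=0, q=0
  acc=2, ix=0, q=1
  acc=3, ix=0, q=2
  acc=4, ix=0, q=3
  acc=5, ix=0, q=4
  acc=6, ix=1, q=0
  acc=8, ix=1, q=1
  acc=11, ix=1, q=2
  acc=15, ix=1, q=3
  acc=20, ix=1, q=4
  acc=21, ix=2, q=0
  acc=24, ix=2, q=1
  acc=29, ix=2, q=2
  acc=36, ix=2, q=3
  acc=45, ix=2, q=4
  acc=46, ix=3, q=0
  acc=50, ix=3, q=1
  acc=57, ix=3, q=2
  acc=67, ix=3, q=3
  acc=80, ix=3, q=4

Final answer: 80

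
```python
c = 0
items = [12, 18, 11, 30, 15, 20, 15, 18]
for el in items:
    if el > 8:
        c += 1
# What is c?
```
Trace:
  c=0
  c=1, el=12
  c=2, el=18
  c=3, el=11
  c=4, el=30
  c=5, el=15
  c=6, el=20
  c=7, el=15
  c=8, el=18

Final answer: 8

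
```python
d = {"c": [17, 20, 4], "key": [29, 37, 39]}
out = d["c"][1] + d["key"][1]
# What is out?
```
Trace:
  d={'c': [17, 20, 4], 'key': [29, 37, 39]}
  d={'c': [17, 20, 4], 'key': [29, 37, 39]}, out=57

Final answer: 57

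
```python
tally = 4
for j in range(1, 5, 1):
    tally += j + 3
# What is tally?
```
Trace:
  tally=4
  tally=8, j=1
  tally=13, j=2
  tally=19, j=3
  tally=26, j=4

Final answer: 26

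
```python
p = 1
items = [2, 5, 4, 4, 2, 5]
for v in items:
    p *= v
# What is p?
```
Trace:
  p=1
  p=2, v=2
  p=10, v=5
  p=40, v=4
  p=160, v=4
  p=320, v=2
  p=1600, v=5

Final answer: 1600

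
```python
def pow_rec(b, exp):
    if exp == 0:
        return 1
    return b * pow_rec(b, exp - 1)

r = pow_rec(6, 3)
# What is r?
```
Call trace:
pow_rec(b=6, exp=3)
  pow_rec(b=6, exp=2)
    pow_rec(b=6, exp=1)
      pow_rec(b=6, exp=0)
      -> return 1
    -> return 6
  -> return 36
-> return 216

Final answer: 216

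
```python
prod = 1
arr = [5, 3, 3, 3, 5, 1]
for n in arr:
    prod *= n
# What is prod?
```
Trace:
  prod=1
  prod=5, n=5
  prod=15, n=3
  prod=45, n=3
  prod=135, n=3
  prod=675, n=5
  prod=675, n=1

Final answer: 675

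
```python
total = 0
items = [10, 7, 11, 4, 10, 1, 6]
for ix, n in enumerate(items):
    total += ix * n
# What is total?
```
Trace:
  total=0
  total=0, ix=0, n=10
  total=7, ix=1, n=7
  total=29, ix=2, n=11
  total=41, ix=3, n=4
  total=81, ix=4, n=10
  total=86, ix=5, n=1
  total=122, ix=6, n=6

Final answer: 122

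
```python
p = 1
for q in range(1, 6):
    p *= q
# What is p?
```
Trace:
  p=1
  p=1, q=1
  p=2, q=2
  p=6, q=3
  p=24, q=4
  p=120, q=5

Final answer: 120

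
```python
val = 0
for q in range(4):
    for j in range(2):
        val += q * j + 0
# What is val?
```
Trace:
  val=0
  val=0, q=0, j=0
  val=0, q=0, j=1
  val=0, q=1, j=0
  val=1, q=1, j=1
  val=1, q=2, j=0
  val=3, q=2, j=1
  val=3, q=3, j=0
  val=6, q=3, j=1

Final answer: 6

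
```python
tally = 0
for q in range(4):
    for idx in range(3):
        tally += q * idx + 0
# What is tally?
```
Trace:
  tally=0
  tally=0, q=0, idx=0
  tally=0, q=0, idx=1
  tally=0, q=0, idx=2
  tally=0, q=1, idx=0
  tally=1, q=1, idx=1
  tally=3, q=1, idx=2
  tally=3, q=2, idx=0
  tally=5, q=2, idx=1
  tally=9, q=2, idx=2
  tally=9, q=3, idx=0
  tally=12, q=3, idx=1
  tally=18, q=3, idx=2

Final answer: 18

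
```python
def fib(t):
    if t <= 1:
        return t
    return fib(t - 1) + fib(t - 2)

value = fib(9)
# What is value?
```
Call trace (a repeated sub-call is expanded the first time; later identical calls just restate its return value):
fib(t=9)
  fib(t=8)
    fib(t=7)
      fib(t=6)
        fib(t=5)
          fib(t=4)
            fib(t=3)
              fib(t=2)
                fib(t=1)
                -> return 1
                fib(t=0)
                -> return 0
              -> return 1
              fib(t=1)
              -> return 1
            -> return 2
            fib(t=2) -> return 1  (same call as traced above)
          -> return 3
          fib(t=3) -> return 2  (same call as traced above)
        -> return 5
        fib(t=4) -> return 3  (same call as traced above)
      -> return 8
      fib(t=5) -> return 5  (same call as traced above)
    -> return 13
    fib(t=6) -> return 8  (same call as traced above)
  -> return 21
  fib(t=7) -> return 13  (same call as traced above)
-> return 34

Final answer: 34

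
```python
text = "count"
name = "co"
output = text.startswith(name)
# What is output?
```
Trace:
  text='count'
  text='count', name='co'
  text='count', name='co', output=True

Final answer: True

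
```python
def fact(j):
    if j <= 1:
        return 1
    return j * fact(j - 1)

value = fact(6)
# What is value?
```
Call trace:
fact(j=6)
  fact(j=5)
    fact(j=4)
      fact(j=3)
        fact(j=2)
          fact(j=1)
          -> return 1
        -> return 2
      -> return 6
    -> return 24
  -> return 120
-> return 720

Final answer: 720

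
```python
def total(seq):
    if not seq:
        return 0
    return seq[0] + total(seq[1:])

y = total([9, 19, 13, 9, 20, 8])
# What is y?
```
Call trace:
total(seq=[9, 19, 13, 9, 20, 8])
  total(seq=[19, 13, 9, 20, 8])
    total(seq=[13, 9, 20, 8])
      total(seq=[9, 20, 8])
        total(seq=[20, 8])
          total(seq=[8])
            total(seq=[])
            -> return 0
          -> return 8
        -> return 28
      -> return 37
    -> return 50
  -> return 69
-> return 78

Final answer: 78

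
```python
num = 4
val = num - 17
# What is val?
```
Trace:
  num=4
  num=4, val=-13

Final answer: -13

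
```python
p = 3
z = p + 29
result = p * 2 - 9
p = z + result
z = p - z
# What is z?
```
Trace:
  p=3
  p=3, z=32
  p=3, z=32, result=-3
  p=29, z=32, result=-3
  p=29, z=-3, result=-3

Final answer: -3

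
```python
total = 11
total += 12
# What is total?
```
Trace:
  total=11
  total=23

Final answer: 23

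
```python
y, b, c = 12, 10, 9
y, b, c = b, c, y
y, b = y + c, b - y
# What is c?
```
Trace:
  y=12, b=10, c=9
  y=10, b=9, c=12
  y=22, b=-1, c=12

Final answer: 12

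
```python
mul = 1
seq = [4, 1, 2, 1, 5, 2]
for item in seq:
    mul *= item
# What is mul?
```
Trace:
  mul=1
  mul=4, item=4
  mul=4, item=1
  mul=8, item=2
  mul=8, item=1
  mul=40, item=5
  mul=80, item=2

Final answer: 80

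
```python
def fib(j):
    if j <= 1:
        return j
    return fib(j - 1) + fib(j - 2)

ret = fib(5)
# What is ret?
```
Call trace (a repeated sub-call is expanded the first time; later identical calls just restate its return value):
fib(j=5)
  fib(j=4)
    fib(j=3)
      fib(j=2)
        fib(j=1)
        -> return 1
        fib(j=0)
        -> return 0
      -> return 1
      fib(j=1)
      -> return 1
    -> return 2
    fib(j=2) -> return 1  (same call as traced above)
  -> return 3
  fib(j=3) -> return 2  (same call as traced above)
-> return 5

Final answer: 5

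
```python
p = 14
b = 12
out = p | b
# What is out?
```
Trace:
  p=14
  p=14, b=12
  p=14, b=12, out=14

Final answer: 14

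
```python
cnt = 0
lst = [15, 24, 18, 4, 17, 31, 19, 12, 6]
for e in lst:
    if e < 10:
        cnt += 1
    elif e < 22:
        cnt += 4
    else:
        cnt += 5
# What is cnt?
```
Trace:
  cnt=0
  cnt=4, e=15
  cnt=9, e=24
  cnt=13, e=18
  cnt=14, e=4
  cnt=18, e=17
  cnt=23, e=31
  cnt=27, e=19
  cnt=31, e=12
  cnt=32, e=6

Final answer: 32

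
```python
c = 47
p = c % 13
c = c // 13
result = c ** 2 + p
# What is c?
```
Trace:
  c=47
  c=47, p=8
  c=3, p=8
  c=3, p=8, result=17

Final answer: 3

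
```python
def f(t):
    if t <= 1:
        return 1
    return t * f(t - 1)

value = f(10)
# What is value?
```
Call trace:
f(t=10)
  f(t=9)
    f(t=8)
      f(t=7)
        f(t=6)
          f(t=5)
            f(t=4)
              f(t=3)
                f(t=2)
                  f(t=1)
                  -> return 1
                -> return 2
              -> return 6
            -> return 24
          -> return 120
        -> return 720
      -> return 5040
    -> return 40320
  -> return 362880
-> return 3628800

Final answer: 3628800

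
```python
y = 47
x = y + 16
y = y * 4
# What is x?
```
Trace:
  y=47
  y=47, x=63
  y=188, x=63

Final answer: 63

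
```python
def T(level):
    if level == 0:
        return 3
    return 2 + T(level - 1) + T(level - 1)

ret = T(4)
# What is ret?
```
Call trace (a repeated sub-call is expanded the first time; later identical calls just restate its return value):
T(level=4)
  T(level=3)
    T(level=2)
      T(level=1)
        T(level=0)
        -> return 3
        T(level=0)
        -> return 3
      -> return 8
      T(level=1) -> return 8  (same call as traced above)
    -> return 18
    T(level=2) -> return 18  (same call as traced above)
  -> return 38
  T(level=3) -> return 38  (same call as traced above)
-> return 78

Final answer: 78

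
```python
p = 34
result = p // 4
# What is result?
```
Trace:
  p=34
  p=34, result=8

Final answer: 8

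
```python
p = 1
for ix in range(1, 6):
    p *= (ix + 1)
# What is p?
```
Trace:
  p=1
  p=2, ix=1
  p=6, ix=2
  p=24, ix=3
  p=120, ix=4
  p=720, ix=5

Final answer: 720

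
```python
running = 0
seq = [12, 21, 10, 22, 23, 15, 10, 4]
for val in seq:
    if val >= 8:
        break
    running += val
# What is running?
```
Trace:
  running=0
  running=0, val=12

Final answer: 0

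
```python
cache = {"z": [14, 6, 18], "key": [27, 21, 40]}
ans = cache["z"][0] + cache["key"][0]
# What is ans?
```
Trace:
  cache={'z': [14, 6, 18], 'key': [27, 21, 40]}
  cache={'z': [14, 6, 18], 'key': [27, 21, 40]}, ans=41

Final answer: 41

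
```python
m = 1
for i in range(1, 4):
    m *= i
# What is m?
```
Trace:
  m=1
  m=1, i=1
  m=2, i=2
  m=6, i=3

Final answer: 6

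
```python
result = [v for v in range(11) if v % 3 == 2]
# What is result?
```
Trace:
  v=0
  v=1
  v=2
  v=3
  v=4
  v=5
  v=6
  v=7
  v=8
  v=9
  v=10
  result=[2, 5, 8]

Final answer: [2, 5, 8]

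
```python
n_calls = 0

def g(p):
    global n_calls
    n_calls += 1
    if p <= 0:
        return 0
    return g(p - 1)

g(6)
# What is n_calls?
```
Call trace:
g(p=6)
  g(p=5)
    g(p=4)
      g(p=3)
        g(p=2)
          g(p=1)
            g(p=0)
            -> return 0
          -> return 0
        -> return 0
      -> return 0
    -> return 0
  -> return 0
-> return 0

n_calls is incremented once per call. g is entered once for each p = 6, 5, 4, 3, 2, 1, 0 (the p <= 0 call returns without recursing), i.e. 6 + 1 calls.
n_calls = 7

Final answer: 7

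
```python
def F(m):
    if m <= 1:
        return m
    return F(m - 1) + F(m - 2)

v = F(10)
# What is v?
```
Call trace (a repeated sub-call is expanded the first time; later identical calls just restate its return value):
F(m=10)
  F(m=9)
    F(m=8)
      F(m=7)
        F(m=6)
          F(m=5)
            F(m=4)
              F(m=3)
                F(m=2)
                  F(m=1)
                  -> return 1
                  F(m=0)
                  -> return 0
                -> return 1
                F(m=1)
                -> return 1
              -> return 2
              F(m=2) -> return 1  (same call as traced above)
            -> return 3
            F(m=3) -> return 2  (same call as traced above)
          -> return 5
          F(m=4) -> return 3  (same call as traced above)
        -> return 8
        F(m=5) -> return 5  (same call as traced above)
      -> return 13
      F(m=6) -> return 8  (same call as traced above)
    -> return 21
    F(m=7) -> return 13  (same call as traced above)
  -> return 34
  F(m=8) -> return 21  (same call as traced above)
-> return 55

Final answer: 55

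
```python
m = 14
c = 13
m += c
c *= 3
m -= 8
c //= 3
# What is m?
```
Trace:
  m=14
  m=14, c=13
  m=27, c=13
  m=27, c=39
  m=19, c=39
  m=19, c=13

Final answer: 19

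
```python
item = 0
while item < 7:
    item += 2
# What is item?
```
Trace:
  item=0
  item=2
  item=4
  item=6
  item=8

Final answer: 8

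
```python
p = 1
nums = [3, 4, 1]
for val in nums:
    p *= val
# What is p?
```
Trace:
  p=1
  p=3, val=3
  p=12, val=4
  p=12, val=1

Final answer: 12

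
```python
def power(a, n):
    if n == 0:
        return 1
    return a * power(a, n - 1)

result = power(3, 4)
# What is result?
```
Call trace:
power(a=3, n=4)
  power(a=3, n=3)
    power(a=3, n=2)
      power(a=3, n=1)
        power(a=3, n=0)
        -> return 1
      -> return 3
    -> return 9
  -> return 27
-> return 81

Final answer: 81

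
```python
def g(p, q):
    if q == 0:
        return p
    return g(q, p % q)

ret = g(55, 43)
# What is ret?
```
Call trace:
g(p=55, q=43)
  g(p=43, q=12)
    g(p=12, q=7)
      g(p=7, q=5)
        g(p=5, q=2)
          g(p=2, q=1)
            g(p=1, q=0)
            -> return 1
          -> return 1
        -> return 1
      -> return 1
    -> return 1
  -> return 1
-> return 1

Final answer: 1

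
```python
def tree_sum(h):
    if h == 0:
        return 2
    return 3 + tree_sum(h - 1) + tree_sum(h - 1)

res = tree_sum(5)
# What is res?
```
Call trace (a repeated sub-call is expanded the first time; later identical calls just restate its return value):
tree_sum(h=5)
  tree_sum(h=4)
    tree_sum(h=3)
      tree_sum(h=2)
        tree_sum(h=1)
          tree_sum(h=0)
          -> return 2
          tree_sum(h=0)
          -> return 2
        -> return 7
        tree_sum(h=1) -> return 7  (same call as traced above)
      -> return 17
      tree_sum(h=2) -> return 17  (same call as traced above)
    -> return 37
    tree_sum(h=3) -> return 37  (same call as traced above)
  -> return 77
  tree_sum(h=4) -> return 77  (same call as traced above)
-> return 157

Final answer: 157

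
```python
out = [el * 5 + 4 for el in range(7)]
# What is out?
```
Trace:
  el=0
  el=1
  el=2
  el=3
  el=4
  el=5
  el=6
  out=[4, 9, 14, 19, 24, 29, 34]

Final answer: [4, 9, 14, 19, 24, 29, 34]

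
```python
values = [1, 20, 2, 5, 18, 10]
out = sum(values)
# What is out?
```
Trace:
  values=[1, 20, 2, 5, 18, 10]
  values=[1, 20, 2, 5, 18, 10], out=56

Final answer: 56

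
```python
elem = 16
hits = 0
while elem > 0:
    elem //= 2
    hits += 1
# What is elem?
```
Trace:
  elem=16
  elem=16, hits=0
  elem=8, hits=1
  elem=4, hits=2
  elem=2, hits=3
  elem=1, hits=4
  elem=0, hits=5

Final answer: 0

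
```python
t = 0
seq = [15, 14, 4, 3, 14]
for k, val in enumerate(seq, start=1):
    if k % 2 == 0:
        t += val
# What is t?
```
Trace:
  t=0
  t=0, k=1, val=15
  t=14, k=2, val=14
  t=14, k=3, val=4
  t=17, k=4, val=3
  t=17, k=5, val=14

Final answer: 17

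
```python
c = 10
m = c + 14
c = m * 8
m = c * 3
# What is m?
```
Trace:
  c=10
  c=10, m=24
  c=192, m=24
  c=192, m=576

Final answer: 576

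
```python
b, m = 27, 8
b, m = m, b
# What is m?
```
Trace:
  b=27, m=8
  b=8, m=27

Final answer: 27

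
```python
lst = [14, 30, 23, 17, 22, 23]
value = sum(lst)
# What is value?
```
Trace:
  lst=[14, 30, 23, 17, 22, 23]
  lst=[14, 30, 23, 17, 22, 23], value=129

Final answer: 129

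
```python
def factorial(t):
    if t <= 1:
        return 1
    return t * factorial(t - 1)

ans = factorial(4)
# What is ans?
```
Call trace:
factorial(t=4)
  factorial(t=3)
    factorial(t=2)
      factorial(t=1)
      -> return 1
    -> return 2
  -> return 6
-> return 24

Final answer: 24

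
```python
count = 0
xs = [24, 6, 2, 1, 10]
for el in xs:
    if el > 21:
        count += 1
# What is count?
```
Trace:
  count=0
  count=1, el=24
  count=1, el=6
  count=1, el=2
  count=1, el=1
  count=1, el=10

Final answer: 1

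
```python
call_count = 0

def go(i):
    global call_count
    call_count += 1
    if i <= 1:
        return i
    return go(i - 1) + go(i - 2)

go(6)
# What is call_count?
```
Call trace (a repeated sub-call is expanded the first time; later identical calls just restate its return value):
go(i=6)
  go(i=5)
    go(i=4)
      go(i=3)
        go(i=2)
          go(i=1)
          -> return 1
          go(i=0)
          -> return 0
        -> return 1
        go(i=1)
        -> return 1
      -> return 2
      go(i=2) -> return 1  (same call as traced above)
    -> return 3
    go(i=3) -> return 2  (same call as traced above)
  -> return 5
  go(i=4) -> return 3  (same call as traced above)
-> return 8

call_count is incremented once per call, so count the calls in each subtree. Let C(i) = number of calls made by go(i).
C(0) = C(1) = 1 (base case, no recursion); C(i) = 1 + C(i - 1) + C(i - 2) otherwise.
C(2) = 1 + C(1) + C(0) = 1 + 1 + 1 = 3
C(3) = 1 + C(2) + C(1) = 1 + 3 + 1 = 5
C(4) = 1 + C(3) + C(2) = 1 + 5 + 3 = 9
C(5) = 1 + C(4) + C(3) = 1 + 9 + 5 = 15
C(6) = 1 + C(5) + C(4) = 1 + 15 + 9 = 25
call_count = C(6) = 25

Final answer: 25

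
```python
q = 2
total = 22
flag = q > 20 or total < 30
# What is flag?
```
Trace:
  q=2
  q=2, total=22
  q=2, total=22, flag=True

Final answer: True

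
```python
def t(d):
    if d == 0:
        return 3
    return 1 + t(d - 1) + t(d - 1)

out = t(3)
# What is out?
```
Call trace (a repeated sub-call is expanded the first time; later identical calls just restate its return value):
t(d=3)
  t(d=2)
    t(d=1)
      t(d=0)
      -> return 3
      t(d=0)
      -> return 3
    -> return 7
    t(d=1) -> return 7  (same call as traced above)
  -> return 15
  t(d=2) -> return 15  (same call as traced above)
-> return 31

Final answer: 31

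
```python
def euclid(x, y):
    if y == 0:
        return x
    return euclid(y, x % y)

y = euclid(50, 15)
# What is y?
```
Call trace:
euclid(x=50, y=15)
  euclid(x=15, y=5)
    euclid(x=5, y=0)
    -> return 5
  -> return 5
-> return 5

Final answer: 5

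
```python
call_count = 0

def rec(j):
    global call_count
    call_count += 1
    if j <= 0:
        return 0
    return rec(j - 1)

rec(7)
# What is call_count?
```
Call trace:
rec(j=7)
  rec(j=6)
    rec(j=5)
      rec(j=4)
        rec(j=3)
          rec(j=2)
            rec(j=1)
              rec(j=0)
              -> return 0
            -> return 0
          -> return 0
        -> return 0
      -> return 0
    -> return 0
  -> return 0
-> return 0

call_count is incremented once per call. rec is entered once for each j = 7, 6, 5, 4, 3, 2, 1, 0 (the j <= 0 call returns without recursing), i.e. 7 + 1 calls.
call_count = 8

Final answer: 8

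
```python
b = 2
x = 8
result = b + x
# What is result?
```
Trace:
  b=2
  b=2, x=8
  b=2, x=8, result=10

Final answer: 10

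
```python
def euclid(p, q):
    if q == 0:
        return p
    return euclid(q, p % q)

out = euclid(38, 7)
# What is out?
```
Call trace:
euclid(p=38, q=7)
  euclid(p=7, q=3)
    euclid(p=3, q=1)
      euclid(p=1, q=0)
      -> return 1
    -> return 1
  -> return 1
-> return 1

Final answer: 1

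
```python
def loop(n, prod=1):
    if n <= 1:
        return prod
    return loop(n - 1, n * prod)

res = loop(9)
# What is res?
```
Call trace:
loop(n=9, prod=1)
  loop(n=8, prod=9)
    loop(n=7, prod=72)
      loop(n=6, prod=504)
        loop(n=5, prod=3024)
          loop(n=4, prod=15120)
            loop(n=3, prod=60480)
              loop(n=2, prod=181440)
                loop(n=1, prod=362880)
                -> return 362880
              -> return 362880
            -> return 362880
          -> return 362880
        -> return 362880
      -> return 362880
    -> return 362880
  -> return 362880
-> return 362880

Final answer: 362880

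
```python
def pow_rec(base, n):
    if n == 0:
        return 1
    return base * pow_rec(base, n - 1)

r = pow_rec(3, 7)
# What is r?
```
Call trace:
pow_rec(base=3, n=7)
  pow_rec(base=3, n=6)
    pow_rec(base=3, n=5)
      pow_rec(base=3, n=4)
        pow_rec(base=3, n=3)
          pow_rec(base=3, n=2)
            pow_rec(base=3, n=1)
              pow_rec(base=3, n=0)
              -> return 1
            -> return 3
          -> return 9
        -> return 27
      -> return 81
    -> return 243
  -> return 729
-> return 2187

Final answer: 2187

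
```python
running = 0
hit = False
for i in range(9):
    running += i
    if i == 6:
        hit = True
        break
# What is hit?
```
Trace:
  running=0
  running=0, hit=False
  running=0, hit=False, i=0
  running=1, hit=False, i=1
  running=3, hit=False, i=2
  running=6, hit=False, i=3
  running=10, hit=False, i=4
  running=15, hit=False, i=5
  running=21, hit=True, i=6

Final answer: True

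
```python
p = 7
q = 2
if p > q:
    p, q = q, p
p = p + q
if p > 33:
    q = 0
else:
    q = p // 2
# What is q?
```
Trace:
  p=7
  p=7, q=2
  p=2, q=7
  p=9, q=7
  p=9, q=4

Final answer: 4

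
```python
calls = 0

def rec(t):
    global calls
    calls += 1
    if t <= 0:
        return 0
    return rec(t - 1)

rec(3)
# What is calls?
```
Call trace:
rec(t=3)
  rec(t=2)
    rec(t=1)
      rec(t=0)
      -> return 0
    -> return 0
  -> return 0
-> return 0

calls is incremented once per call. rec is entered once for each t = 3, 2, 1, 0 (the t <= 0 call returns without recursing), i.e. 3 + 1 calls.
calls = 4

Final answer: 4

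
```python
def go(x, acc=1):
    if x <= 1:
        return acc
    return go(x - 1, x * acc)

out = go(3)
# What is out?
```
Call trace:
go(x=3, acc=1)
  go(x=2, acc=3)
    go(x=1, acc=6)
    -> return 6
  -> return 6
-> return 6

Final answer: 6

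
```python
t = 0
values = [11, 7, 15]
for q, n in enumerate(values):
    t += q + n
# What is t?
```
Trace:
  t=0
  t=11, q=0, n=11
  t=19, q=1, n=7
  t=36, q=2, n=15

Final answer: 36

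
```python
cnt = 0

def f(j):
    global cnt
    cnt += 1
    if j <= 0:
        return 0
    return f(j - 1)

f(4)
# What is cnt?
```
Call trace:
f(j=4)
  f(j=3)
    f(j=2)
      f(j=1)
        f(j=0)
        -> return 0
      -> return 0
    -> return 0
  -> return 0
-> return 0

cnt is incremented once per call. f is entered once for each j = 4, 3, 2, 1, 0 (the j <= 0 call returns without recursing), i.e. 4 + 1 calls.
cnt = 5

Final answer: 5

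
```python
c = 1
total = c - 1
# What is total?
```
Trace:
  c=1
  c=1, total=0

Final answer: 0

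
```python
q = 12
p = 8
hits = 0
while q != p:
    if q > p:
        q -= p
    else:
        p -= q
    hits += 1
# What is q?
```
Trace:
  q=12
  q=12, p=8
  q=12, p=8, hits=0
  q=4, p=8, hits=1
  q=4, p=4, hits=2

Final answer: 4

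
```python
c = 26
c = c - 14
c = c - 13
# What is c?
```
Trace:
  c=26
  c=12
  c=-1

Final answer: -1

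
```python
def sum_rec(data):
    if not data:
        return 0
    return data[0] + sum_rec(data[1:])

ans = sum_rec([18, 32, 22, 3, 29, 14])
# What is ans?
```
Call trace:
sum_rec(data=[18, 32, 22, 3, 29, 14])
  sum_rec(data=[32, 22, 3, 29, 14])
    sum_rec(data=[22, 3, 29, 14])
      sum_rec(data=[3, 29, 14])
        sum_rec(data=[29, 14])
          sum_rec(data=[14])
            sum_rec(data=[])
            -> return 0
          -> return 14
        -> return 43
      -> return 46
    -> return 68
  -> return 100
-> return 118

Final answer: 118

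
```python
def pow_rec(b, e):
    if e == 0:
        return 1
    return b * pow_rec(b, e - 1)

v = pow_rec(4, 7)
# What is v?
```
Call trace:
pow_rec(b=4, e=7)
  pow_rec(b=4, e=6)
    pow_rec(b=4, e=5)
      pow_rec(b=4, e=4)
        pow_rec(b=4, e=3)
          pow_rec(b=4, e=2)
            pow_rec(b=4, e=1)
              pow_rec(b=4, e=0)
              -> return 1
            -> return 4
          -> return 16
        -> return 64
      -> return 256
    -> return 1024
  -> return 4096
-> return 16384

Final answer: 16384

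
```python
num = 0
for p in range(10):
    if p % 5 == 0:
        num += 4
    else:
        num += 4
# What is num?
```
Trace:
  num=0
  num=4, p=0
  num=8, p=1
  num=12, p=2
  num=16, p=3
  num=20, p=4
  num=24, p=5
  num=28, p=6
  num=32, p=7
  num=36, p=8
  num=40, p=9

Final answer: 40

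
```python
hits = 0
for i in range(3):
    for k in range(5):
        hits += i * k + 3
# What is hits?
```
Trace:
  hits=0
  hits=3, i=0, k=0
  hits=6, i=0, k=1
  hits=9, i=0, k=2
  hits=12, i=0, k=3
  hits=15, i=0, k=4
  hits=18, i=1, k=0
  hits=22, i=1, k=1
  hits=27, i=1, k=2
  hits=33, i=1, k=3
  hits=40, i=1, k=4
  hits=43, i=2, k=0
  hits=48, i=2, k=1
  hits=55, i=2, k=2
  hits=64, i=2, k=3
  hits=75, i=2, k=4

Final answer: 75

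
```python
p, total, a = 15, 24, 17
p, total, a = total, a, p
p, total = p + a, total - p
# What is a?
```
Trace:
  p=15, total=24, a=17
  p=24, total=17, a=15
  p=39, total=-7, a=15

Final answer: 15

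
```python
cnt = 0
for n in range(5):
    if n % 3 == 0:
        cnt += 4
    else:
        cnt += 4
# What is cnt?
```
Trace:
  cnt=0
  cnt=4, n=0
  cnt=8, n=1
  cnt=12, n=2
  cnt=16, n=3
  cnt=20, n=4

Final answer: 20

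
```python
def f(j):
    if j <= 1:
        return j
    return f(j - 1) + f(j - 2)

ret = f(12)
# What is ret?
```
Call trace (a repeated sub-call is expanded the first time; later identical calls just restate its return value):
f(j=12)
  f(j=11)
    f(j=10)
      f(j=9)
        f(j=8)
          f(j=7)
            f(j=6)
              f(j=5)
                f(j=4)
                  f(j=3)
                    f(j=2)
                      f(j=1)
                      -> return 1
                      f(j=0)
                      -> return 0
                    -> return 1
                    f(j=1)
                    -> return 1
                  -> return 2
                  f(j=2) -> return 1  (same call as traced above)
                -> return 3
                f(j=3) -> return 2  (same call as traced above)
              -> return 5
              f(j=4) -> return 3  (same call as traced above)
            -> return 8
            f(j=5) -> return 5  (same call as traced above)
          -> return 13
          f(j=6) -> return 8  (same call as traced above)
        -> return 21
        f(j=7) -> return 13  (same call as traced above)
      -> return 34
      f(j=8) -> return 21  (same call as traced above)
    -> return 55
    f(j=9) -> return 34  (same call as traced above)
  -> return 89
  f(j=10) -> return 55  (same call as traced above)
-> return 144

Final answer: 144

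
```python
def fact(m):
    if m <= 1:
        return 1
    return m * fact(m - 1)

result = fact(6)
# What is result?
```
Call trace:
fact(m=6)
  fact(m=5)
    fact(m=4)
      fact(m=3)
        fact(m=2)
          fact(m=1)
          -> return 1
        -> return 2
      -> return 6
    -> return 24
  -> return 120
-> return 720

Final answer: 720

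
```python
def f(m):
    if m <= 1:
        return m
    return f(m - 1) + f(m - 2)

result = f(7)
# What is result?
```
Call trace (a repeated sub-call is expanded the first time; later identical calls just restate its return value):
f(m=7)
  f(m=6)
    f(m=5)
      f(m=4)
        f(m=3)
          f(m=2)
            f(m=1)
            -> return 1
            f(m=0)
            -> return 0
          -> return 1
          f(m=1)
          -> return 1
        -> return 2
        f(m=2) -> return 1  (same call as traced above)
      -> return 3
      f(m=3) -> return 2  (same call as traced above)
    -> return 5
    f(m=4) -> return 3  (same call as traced above)
  -> return 8
  f(m=5) -> return 5  (same call as traced above)
-> return 13

Final answer: 13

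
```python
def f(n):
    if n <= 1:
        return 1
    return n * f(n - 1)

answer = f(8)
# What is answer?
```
Call trace:
f(n=8)
  f(n=7)
    f(n=6)
      f(n=5)
        f(n=4)
          f(n=3)
            f(n=2)
              f(n=1)
              -> return 1
            -> return 2
          -> return 6
        -> return 24
      -> return 120
    -> return 720
  -> return 5040
-> return 40320

Final answer: 40320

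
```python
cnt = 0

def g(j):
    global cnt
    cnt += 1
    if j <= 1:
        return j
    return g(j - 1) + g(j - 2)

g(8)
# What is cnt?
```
Call trace (a repeated sub-call is expanded the first time; later identical calls just restate its return value):
g(j=8)
  g(j=7)
    g(j=6)
      g(j=5)
        g(j=4)
          g(j=3)
            g(j=2)
              g(j=1)
              -> return 1
              g(j=0)
              -> return 0
            -> return 1
            g(j=1)
            -> return 1
          -> return 2
          g(j=2) -> return 1  (same call as traced above)
        -> return 3
        g(j=3) -> return 2  (same call as traced above)
      -> return 5
      g(j=4) -> return 3  (same call as traced above)
    -> return 8
    g(j=5) -> return 5  (same call as traced above)
  -> return 13
  g(j=6) -> return 8  (same call as traced above)
-> return 21

cnt is incremented once per call, so count the calls in each subtree. Let C(j) = number of calls made by g(j).
C(0) = C(1) = 1 (base case, no recursion); C(j) = 1 + C(j - 1) + C(j - 2) otherwise.
C(2) = 1 + C(1) + C(0) = 1 + 1 + 1 = 3
C(3) = 1 + C(2) + C(1) = 1 + 3 + 1 = 5
C(4) = 1 + C(3) + C(2) = 1 + 5 + 3 = 9
C(5) = 1 + C(4) + C(3) = 1 + 9 + 5 = 15
C(6) = 1 + C(5) + C(4) = 1 + 15 + 9 = 25
C(7) = 1 + C(6) + C(5) = 1 + 25 + 15 = 41
C(8) = 1 + C(7) + C(6) = 1 + 41 + 25 = 67
cnt = C(8) = 67

Final answer: 67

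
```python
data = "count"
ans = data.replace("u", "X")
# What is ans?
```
Trace:
  data='count'
  data='count', ans='coXnt'

Final answer: 'coXnt'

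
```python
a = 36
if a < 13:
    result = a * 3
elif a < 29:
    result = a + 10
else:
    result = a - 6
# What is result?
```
Trace:
  a=36
  a=36, result=30

Final answer: 30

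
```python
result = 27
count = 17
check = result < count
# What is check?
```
Trace:
  result=27
  result=27, count=17
  result=27, count=17, check=False

Final answer: False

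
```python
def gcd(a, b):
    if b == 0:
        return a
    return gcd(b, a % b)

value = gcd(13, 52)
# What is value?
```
Call trace:
gcd(a=13, b=52)
  gcd(a=52, b=13)
    gcd(a=13, b=0)
    -> return 13
  -> return 13
-> return 13

Final answer: 13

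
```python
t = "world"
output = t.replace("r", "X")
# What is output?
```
Trace:
  t='world'
  t='world', output='woXld'

Final answer: 'woXld'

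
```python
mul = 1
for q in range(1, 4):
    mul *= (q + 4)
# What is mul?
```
Trace:
  mul=1
  mul=5, q=1
  mul=30, q=2
  mul=210, q=3

Final answer: 210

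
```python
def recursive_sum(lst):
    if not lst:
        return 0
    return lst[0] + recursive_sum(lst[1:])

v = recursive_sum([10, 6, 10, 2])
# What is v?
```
Call trace:
recursive_sum(lst=[10, 6, 10, 2])
  recursive_sum(lst=[6, 10, 2])
    recursive_sum(lst=[10, 2])
      recursive_sum(lst=[2])
        recursive_sum(lst=[])
        -> return 0
      -> return 2
    -> return 12
  -> return 18
-> return 28

Final answer: 28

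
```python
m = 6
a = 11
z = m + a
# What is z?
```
Trace:
  m=6
  m=6, a=11
  m=6, a=11, z=17

Final answer: 17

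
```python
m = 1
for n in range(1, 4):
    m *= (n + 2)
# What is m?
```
Trace:
  m=1
  m=3, n=1
  m=12, n=2
  m=60, n=3

Final answer: 60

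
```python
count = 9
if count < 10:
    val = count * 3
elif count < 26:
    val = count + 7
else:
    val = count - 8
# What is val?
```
Trace:
  count=9
  count=9, val=27

Final answer: 27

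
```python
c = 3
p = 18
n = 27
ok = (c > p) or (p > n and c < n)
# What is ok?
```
Trace:
  c=3
  c=3, p=18
  c=3, p=18, n=27
  c=3, p=18, n=27, ok=False

Final answer: False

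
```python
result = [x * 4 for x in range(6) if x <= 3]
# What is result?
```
Trace:
  x=0
  x=1
  x=2
  x=3
  x=4
  x=5
  result=[0, 4, 8, 12]

Final answer: [0, 4, 8, 12]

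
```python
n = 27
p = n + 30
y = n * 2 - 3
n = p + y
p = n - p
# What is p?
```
Trace:
  n=27
  n=27, p=57
  n=27, p=57, y=51
  n=108, p=57, y=51
  n=108, p=51, y=51

Final answer: 51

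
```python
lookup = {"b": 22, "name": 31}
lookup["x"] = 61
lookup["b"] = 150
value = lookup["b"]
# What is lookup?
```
Trace:
  lookup={'b': 22, 'name': 31}
  lookup={'b': 22, 'name': 31, 'x': 61}
  lookup={'b': 150, 'name': 31, 'x': 61}
  lookup={'b': 150, 'name': 31, 'x': 61}, value=150

Final answer: {'b': 150, 'name': 31, 'x': 61}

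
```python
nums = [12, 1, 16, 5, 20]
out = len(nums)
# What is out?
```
Trace:
  nums=[12, 1, 16, 5, 20]
  nums=[12, 1, 16, 5, 20], out=5

Final answer: 5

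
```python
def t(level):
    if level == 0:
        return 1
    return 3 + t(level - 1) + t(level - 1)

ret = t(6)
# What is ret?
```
Call trace (a repeated sub-call is expanded the first time; later identical calls just restate its return value):
t(level=6)
  t(level=5)
    t(level=4)
      t(level=3)
        t(level=2)
          t(level=1)
            t(level=0)
            -> return 1
            t(level=0)
            -> return 1
          -> return 5
          t(level=1) -> return 5  (same call as traced above)
        -> return 13
        t(level=2) -> return 13  (same call as traced above)
      -> return 29
      t(level=3) -> return 29  (same call as traced above)
    -> return 61
    t(level=4) -> return 61  (same call as traced above)
  -> return 125
  t(level=5) -> return 125  (same call as traced above)
-> return 253

Final answer: 253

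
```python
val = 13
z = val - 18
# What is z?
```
Trace:
  val=13
  val=13, z=-5

Final answer: -5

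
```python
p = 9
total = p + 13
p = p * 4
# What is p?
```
Trace:
  p=9
  p=9, total=22
  p=36, total=22

Final answer: 36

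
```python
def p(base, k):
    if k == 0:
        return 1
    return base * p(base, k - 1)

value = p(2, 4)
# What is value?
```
Call trace:
p(base=2, k=4)
  p(base=2, k=3)
    p(base=2, k=2)
      p(base=2, k=1)
        p(base=2, k=0)
        -> return 1
      -> return 2
    -> return 4
  -> return 8
-> return 16

Final answer: 16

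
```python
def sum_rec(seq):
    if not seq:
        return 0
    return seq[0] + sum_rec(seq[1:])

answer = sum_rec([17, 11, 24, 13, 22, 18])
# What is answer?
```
Call trace:
sum_rec(seq=[17, 11, 24, 13, 22, 18])
  sum_rec(seq=[11, 24, 13, 22, 18])
    sum_rec(seq=[24, 13, 22, 18])
      sum_rec(seq=[13, 22, 18])
        sum_rec(seq=[22, 18])
          sum_rec(seq=[18])
            sum_rec(seq=[])
            -> return 0
          -> return 18
        -> return 40
      -> return 53
    -> return 77
  -> return 88
-> return 105

Final answer: 105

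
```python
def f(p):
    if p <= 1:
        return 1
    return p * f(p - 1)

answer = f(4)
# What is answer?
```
Call trace:
f(p=4)
  f(p=3)
    f(p=2)
      f(p=1)
      -> return 1
    -> return 2
  -> return 6
-> return 24

Final answer: 24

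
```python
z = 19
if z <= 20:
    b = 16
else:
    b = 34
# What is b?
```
Trace:
  z=19
  z=19, b=16

Final answer: 16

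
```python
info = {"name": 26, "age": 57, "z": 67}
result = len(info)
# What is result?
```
Trace:
  info={'name': 26, 'age': 57, 'z': 67}
  info={'name': 26, 'age': 57, 'z': 67}, result=3

Final answer: 3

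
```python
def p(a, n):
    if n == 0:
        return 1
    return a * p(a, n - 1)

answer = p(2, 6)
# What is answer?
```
Call trace:
p(a=2, n=6)
  p(a=2, n=5)
    p(a=2, n=4)
      p(a=2, n=3)
        p(a=2, n=2)
          p(a=2, n=1)
            p(a=2, n=0)
            -> return 1
          -> return 2
        -> return 4
      -> return 8
    -> return 16
  -> return 32
-> return 64

Final answer: 64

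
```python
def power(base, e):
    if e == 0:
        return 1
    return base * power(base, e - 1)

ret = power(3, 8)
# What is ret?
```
Call trace:
power(base=3, e=8)
  power(base=3, e=7)
    power(base=3, e=6)
      power(base=3, e=5)
        power(base=3, e=4)
          power(base=3, e=3)
            power(base=3, e=2)
              power(base=3, e=1)
                power(base=3, e=0)
                -> return 1
              -> return 3
            -> return 9
          -> return 27
        -> return 81
      -> return 243
    -> return 729
  -> return 2187
-> return 6561

Final answer: 6561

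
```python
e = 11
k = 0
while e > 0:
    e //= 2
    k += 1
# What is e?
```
Trace:
  e=11
  e=11, k=0
  e=5, k=1
  e=2, k=2
  e=1, k=3
  e=0, k=4

Final answer: 0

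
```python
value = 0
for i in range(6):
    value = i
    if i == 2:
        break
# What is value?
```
Trace:
  value=0
  value=0, i=0
  value=1, i=1
  value=2, i=2

Final answer: 2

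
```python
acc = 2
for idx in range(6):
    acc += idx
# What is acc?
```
Trace:
  acc=2
  acc=2, idx=0
  acc=3, idx=1
  acc=5, idx=2
  acc=8, idx=3
  acc=12, idx=4
  acc=17, idx=5

Final answer: 17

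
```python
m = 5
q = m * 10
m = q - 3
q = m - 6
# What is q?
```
Trace:
  m=5
  m=5, q=50
  m=47, q=50
  m=47, q=41

Final answer: 41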